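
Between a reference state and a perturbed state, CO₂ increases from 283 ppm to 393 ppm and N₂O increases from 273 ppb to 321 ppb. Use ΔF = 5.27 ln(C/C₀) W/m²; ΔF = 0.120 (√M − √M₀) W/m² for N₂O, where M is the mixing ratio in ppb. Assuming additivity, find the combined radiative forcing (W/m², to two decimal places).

ΔF = 1.90 W/m²

CO₂: 5.27 × ln(393/283) = 5.27 × ln(1.38869) = 5.27 × 0.32836 = 1.7305 W/m².
N₂O: 0.120 × (√321 − √273) = 0.120 × (17.9165 − 16.5227) = 0.120 × 1.3938 = 0.1673 W/m².
Total ΔF = 1.7305 + 0.1673 = 1.8978 W/m².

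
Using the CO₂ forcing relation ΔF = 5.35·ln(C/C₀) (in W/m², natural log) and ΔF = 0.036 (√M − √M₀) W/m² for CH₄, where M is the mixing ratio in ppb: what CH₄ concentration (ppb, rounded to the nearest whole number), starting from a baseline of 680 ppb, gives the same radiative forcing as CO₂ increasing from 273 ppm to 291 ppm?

M ≈ 1265 ppb

CO₂ forcing: 5.35 × ln(291/273) = 5.35 × 0.063851 = 0.34160 W/m².
Set 0.036(√M − √680) = 0.34160: √M = 0.34160/0.036 + √680 = 9.4889 + 26.0768 = 35.5657.
M = (35.5657)² = 1264.92 ppb.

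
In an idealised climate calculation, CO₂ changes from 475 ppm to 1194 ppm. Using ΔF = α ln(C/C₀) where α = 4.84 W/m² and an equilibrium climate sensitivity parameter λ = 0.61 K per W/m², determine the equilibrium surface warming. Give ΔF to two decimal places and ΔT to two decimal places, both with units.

ΔF = 4.46 W/m²; ΔT = 2.72 K

CO₂: 4.84 × ln(1194/475) = 4.84 × ln(2.51368) = 4.84 × 0.92175 = 4.4613 W/m².
ΔT = λ ΔF = 0.61 × 4.46 = 2.7206 K.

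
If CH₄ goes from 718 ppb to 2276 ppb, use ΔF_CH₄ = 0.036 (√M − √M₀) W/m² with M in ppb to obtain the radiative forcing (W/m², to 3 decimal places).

ΔF = 0.753 W/m²

CH₄: 0.036 × (√2276 − √718) = 0.036 × (47.7074 − 26.7955) = 0.036 × 20.9119 = 0.7528 W/m².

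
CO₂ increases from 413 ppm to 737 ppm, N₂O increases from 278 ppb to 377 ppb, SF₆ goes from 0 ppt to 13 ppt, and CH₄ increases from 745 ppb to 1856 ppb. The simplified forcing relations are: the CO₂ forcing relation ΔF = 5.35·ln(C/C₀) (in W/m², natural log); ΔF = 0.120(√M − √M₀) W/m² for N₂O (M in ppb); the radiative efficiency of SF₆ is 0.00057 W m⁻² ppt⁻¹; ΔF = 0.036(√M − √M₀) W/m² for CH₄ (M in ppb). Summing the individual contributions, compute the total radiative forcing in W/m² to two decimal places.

CO₂: 5.35 × ln(737/413) = 5.35 × ln(1.78450) = 5.35 × 0.57914 = 3.0984 W/m².
N₂O: 0.120 × (√377 − √278) = 0.120 × (19.4165 − 16.6733) = 0.120 × 2.7432 = 0.3292 W/m².
SF₆: ΔF = 0.00057 × (13 − 0) = 0.00057 × 13 = 0.0074 W/m².
CH₄: 0.036 × (√1856 − √745) = 0.036 × (43.0813 − 27.2947) = 0.036 × 15.7866 = 0.5683 W/m².
Total ΔF = 3.0984 + 0.3292 + 0.0074 + 0.5683 = 4.0033 W/m².

ΔF = 4.00 W/m²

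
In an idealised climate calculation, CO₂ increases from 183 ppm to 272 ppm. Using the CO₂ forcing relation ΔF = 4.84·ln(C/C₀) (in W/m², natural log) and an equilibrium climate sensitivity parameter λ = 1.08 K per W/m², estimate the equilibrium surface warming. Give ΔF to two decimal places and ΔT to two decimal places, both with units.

ΔF = 1.92 W/m²; ΔT = 2.07 K

CO₂: 4.84 × ln(272/183) = 4.84 × ln(1.48634) = 4.84 × 0.39632 = 1.9182 W/m².
ΔT = λ ΔF = 1.08 × 1.92 = 2.0736 K.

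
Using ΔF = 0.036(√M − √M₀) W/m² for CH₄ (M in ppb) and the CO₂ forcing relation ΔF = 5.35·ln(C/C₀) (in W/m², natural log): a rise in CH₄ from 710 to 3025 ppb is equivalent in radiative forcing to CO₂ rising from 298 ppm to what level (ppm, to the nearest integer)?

C ≈ 361 ppm

CH₄ forcing: 0.036 × (√3025 − √710) = 0.036 × (55.0000 − 26.6458) = 0.036 × 28.3542 = 1.02075 W/m².
Set 5.35 ln(C/298) = 1.02075: ln(C/298) = 1.02075/5.35 = 0.19079, so C = 298 × e^0.19079 = 298 × 1.21021 = 360.64 ppm.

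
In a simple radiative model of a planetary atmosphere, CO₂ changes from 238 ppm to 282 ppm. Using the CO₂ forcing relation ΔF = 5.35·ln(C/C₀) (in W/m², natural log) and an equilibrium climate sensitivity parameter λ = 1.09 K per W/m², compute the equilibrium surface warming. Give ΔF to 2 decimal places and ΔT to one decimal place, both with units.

CO₂: 5.35 × ln(282/238) = 5.35 × ln(1.18487) = 5.35 × 0.16963 = 0.9075 W/m².
ΔT = λ ΔF = 1.09 × 0.91 = 0.9919 K.

ΔF = 0.91 W/m²; ΔT = 1.0 K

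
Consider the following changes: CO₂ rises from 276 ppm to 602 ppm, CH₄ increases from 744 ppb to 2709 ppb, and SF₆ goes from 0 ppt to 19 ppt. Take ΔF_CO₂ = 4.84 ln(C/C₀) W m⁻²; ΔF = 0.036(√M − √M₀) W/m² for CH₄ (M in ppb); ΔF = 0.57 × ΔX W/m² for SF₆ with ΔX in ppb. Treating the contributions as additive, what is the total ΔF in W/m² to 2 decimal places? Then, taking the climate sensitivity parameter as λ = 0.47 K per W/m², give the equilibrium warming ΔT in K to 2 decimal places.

ΔF = 4.68 W/m²; ΔT = 2.20 K

CO₂: 4.84 × ln(602/276) = 4.84 × ln(2.18116) = 4.84 × 0.77986 = 3.7745 W/m².
CH₄: 0.036 × (√2709 − √744) = 0.036 × (52.0481 − 27.2764) = 0.036 × 24.7717 = 0.8918 W/m².
SF₆: Δ = 19 − 0 = 19 ppt = 0.019 ppb; ΔF = 0.57 × 0.019 = 0.0108 W/m².
Total ΔF = 3.7745 + 0.8918 + 0.0108 = 4.6771 W/m².
ΔT = λ ΔF = 0.47 × 4.68 = 2.1996 K.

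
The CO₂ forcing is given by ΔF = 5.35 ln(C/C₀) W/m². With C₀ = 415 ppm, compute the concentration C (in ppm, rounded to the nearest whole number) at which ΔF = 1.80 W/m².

Set 5.35 ln(C/415) = 1.80, so ln(C/415) = 1.80/5.35 = 0.33645.
Then C/415 = e^0.33645 = 1.39997, giving C = 415 × 1.39997 = 580.99 ppm.

C ≈ 581 ppm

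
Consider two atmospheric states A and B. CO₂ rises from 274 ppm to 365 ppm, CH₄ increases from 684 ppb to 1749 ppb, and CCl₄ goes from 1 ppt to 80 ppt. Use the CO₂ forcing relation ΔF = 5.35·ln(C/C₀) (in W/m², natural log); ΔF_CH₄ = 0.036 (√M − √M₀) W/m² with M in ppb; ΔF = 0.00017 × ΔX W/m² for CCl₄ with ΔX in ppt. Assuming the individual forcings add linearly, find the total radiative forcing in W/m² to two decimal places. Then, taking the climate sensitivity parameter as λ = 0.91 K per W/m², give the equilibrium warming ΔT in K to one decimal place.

CO₂: 5.35 × ln(365/274) = 5.35 × ln(1.33212) = 5.35 × 0.28677 = 1.5342 W/m².
CH₄: 0.036 × (√1749 − √684) = 0.036 × (41.8210 − 26.1534) = 0.036 × 15.6676 = 0.5640 W/m².
CCl₄: ΔF = 0.00017 × (80 − 1) = 0.00017 × 79 = 0.0134 W/m².
Total ΔF = 1.5342 + 0.5640 + 0.0134 = 2.1116 W/m².
ΔT = λ ΔF = 0.91 × 2.11 = 1.9201 K.

ΔF = 2.11 W/m²; ΔT = 1.9 K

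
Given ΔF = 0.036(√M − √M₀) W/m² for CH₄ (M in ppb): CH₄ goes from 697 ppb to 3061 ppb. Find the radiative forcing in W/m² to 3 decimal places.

CH₄: 0.036 × (√3061 − √697) = 0.036 × (55.3263 − 26.4008) = 0.036 × 28.9255 = 1.0413 W/m².

ΔF = 1.041 W/m²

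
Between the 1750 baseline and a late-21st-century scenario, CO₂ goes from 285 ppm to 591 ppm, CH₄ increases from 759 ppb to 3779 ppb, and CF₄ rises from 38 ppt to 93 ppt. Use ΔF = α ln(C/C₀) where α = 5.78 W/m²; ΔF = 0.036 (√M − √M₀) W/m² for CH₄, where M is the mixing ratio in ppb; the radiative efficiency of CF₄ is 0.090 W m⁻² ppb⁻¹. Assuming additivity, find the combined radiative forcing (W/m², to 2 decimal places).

CO₂: 5.78 × ln(591/285) = 5.78 × ln(2.07368) = 5.78 × 0.72932 = 4.2155 W/m².
CH₄: 0.036 × (√3779 − √759) = 0.036 × (61.4736 − 27.5500) = 0.036 × 33.9236 = 1.2212 W/m².
CF₄: Δ = 93 − 38 = 55 ppt = 0.055 ppb; ΔF = 0.090 × 0.055 = 0.0050 W/m².
Total ΔF = 4.2155 + 1.2212 + 0.0050 = 5.4417 W/m².

ΔF = 5.44 W/m²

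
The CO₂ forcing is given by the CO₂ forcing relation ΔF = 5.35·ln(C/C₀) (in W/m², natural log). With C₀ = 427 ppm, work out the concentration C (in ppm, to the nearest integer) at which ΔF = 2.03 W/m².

Set 5.35 ln(C/427) = 2.03, so ln(C/427) = 2.03/5.35 = 0.37944.
Then C/427 = e^0.37944 = 1.46147, giving C = 427 × 1.46147 = 624.05 ppm.

C ≈ 624 ppm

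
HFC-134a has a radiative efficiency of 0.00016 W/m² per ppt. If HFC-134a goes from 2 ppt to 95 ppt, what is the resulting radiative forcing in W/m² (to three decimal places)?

HFC-134a: ΔF = 0.00016 × (95 − 2) = 0.00016 × 93 = 0.0149 W/m².

ΔF = 0.015 W/m²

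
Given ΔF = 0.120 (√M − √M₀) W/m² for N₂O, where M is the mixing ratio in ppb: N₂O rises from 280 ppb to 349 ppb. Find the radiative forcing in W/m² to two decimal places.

N₂O: 0.120 × (√349 − √280) = 0.120 × (18.6815 − 16.7332) = 0.120 × 1.9483 = 0.2338 W/m².

ΔF = 0.23 W/m²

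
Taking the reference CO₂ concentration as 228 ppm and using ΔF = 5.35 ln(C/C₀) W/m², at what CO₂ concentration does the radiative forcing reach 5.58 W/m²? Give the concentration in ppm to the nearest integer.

Set 5.35 ln(C/228) = 5.58, so ln(C/228) = 5.58/5.35 = 1.04299.
Then C/228 = e^1.04299 = 2.83769, giving C = 228 × 2.83769 = 646.99 ppm.

C ≈ 647 ppm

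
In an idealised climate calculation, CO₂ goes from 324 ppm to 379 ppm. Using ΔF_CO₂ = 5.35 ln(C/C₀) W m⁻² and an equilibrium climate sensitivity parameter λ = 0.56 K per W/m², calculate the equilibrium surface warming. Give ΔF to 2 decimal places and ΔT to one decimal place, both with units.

ΔF = 0.84 W/m²; ΔT = 0.5 K

CO₂: 5.35 × ln(379/324) = 5.35 × ln(1.16975) = 5.35 × 0.15679 = 0.8388 W/m².
ΔT = λ ΔF = 0.56 × 0.84 = 0.4704 K.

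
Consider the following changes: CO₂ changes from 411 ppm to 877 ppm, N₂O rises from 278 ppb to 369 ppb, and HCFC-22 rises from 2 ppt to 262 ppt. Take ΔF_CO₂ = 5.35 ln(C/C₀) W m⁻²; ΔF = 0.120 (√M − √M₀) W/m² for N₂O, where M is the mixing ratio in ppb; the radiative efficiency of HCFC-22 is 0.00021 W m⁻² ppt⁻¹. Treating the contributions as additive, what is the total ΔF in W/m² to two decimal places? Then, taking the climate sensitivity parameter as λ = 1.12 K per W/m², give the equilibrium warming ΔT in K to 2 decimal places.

CO₂: 5.35 × ln(877/411) = 5.35 × ln(2.13382) = 5.35 × 0.75791 = 4.0548 W/m².
N₂O: 0.120 × (√369 − √278) = 0.120 × (19.2094 − 16.6733) = 0.120 × 2.5361 = 0.3043 W/m².
HCFC-22: ΔF = 0.00021 × (262 − 2) = 0.00021 × 260 = 0.0546 W/m².
Total ΔF = 4.0548 + 0.3043 + 0.0546 = 4.4137 W/m².
ΔT = λ ΔF = 1.12 × 4.41 = 4.9392 K.

ΔF = 4.41 W/m²; ΔT = 4.94 K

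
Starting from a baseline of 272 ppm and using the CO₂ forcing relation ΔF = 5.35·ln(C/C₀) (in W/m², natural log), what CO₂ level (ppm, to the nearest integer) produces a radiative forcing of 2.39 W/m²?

Set 5.35 ln(C/272) = 2.39, so ln(C/272) = 2.39/5.35 = 0.44673.
Then C/272 = e^0.44673 = 1.56319, giving C = 272 × 1.56319 = 425.19 ppm.

C ≈ 425 ppm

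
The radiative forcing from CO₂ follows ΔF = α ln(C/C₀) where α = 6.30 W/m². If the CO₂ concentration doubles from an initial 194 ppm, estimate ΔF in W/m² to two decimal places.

ΔF = 6.30 × ln(2) = 6.30 × 0.69315 = 4.3668 W/m².

ΔF = 4.37 W/m²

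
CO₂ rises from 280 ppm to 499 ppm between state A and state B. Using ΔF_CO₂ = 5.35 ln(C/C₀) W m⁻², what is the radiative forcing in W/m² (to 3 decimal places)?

ΔF = 3.091 W/m²

CO₂: 5.35 × ln(499/280) = 5.35 × ln(1.78214) = 5.35 × 0.57781 = 3.0913 W/m².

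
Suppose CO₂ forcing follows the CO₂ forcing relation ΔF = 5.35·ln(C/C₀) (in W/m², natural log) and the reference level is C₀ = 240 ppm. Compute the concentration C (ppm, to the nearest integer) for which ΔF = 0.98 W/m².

C ≈ 288 ppm

Set 5.35 ln(C/240) = 0.98, so ln(C/240) = 0.98/5.35 = 0.18318.
Then C/240 = e^0.18318 = 1.20103, giving C = 240 × 1.20103 = 288.25 ppm.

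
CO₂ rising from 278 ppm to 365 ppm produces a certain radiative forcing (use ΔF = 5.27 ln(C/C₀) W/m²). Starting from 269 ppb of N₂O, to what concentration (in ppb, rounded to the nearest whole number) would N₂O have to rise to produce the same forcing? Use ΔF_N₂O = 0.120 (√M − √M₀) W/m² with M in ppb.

M ≈ 804 ppb

CO₂ forcing: 5.27 × ln(365/278) = 5.27 × 0.272276 = 1.43489 W/m².
Set 0.120(√M − √269) = 1.43489: √M = 1.43489/0.120 + √269 = 11.9574 + 16.4012 = 28.3586.
M = (28.3586)² = 804.21 ppb.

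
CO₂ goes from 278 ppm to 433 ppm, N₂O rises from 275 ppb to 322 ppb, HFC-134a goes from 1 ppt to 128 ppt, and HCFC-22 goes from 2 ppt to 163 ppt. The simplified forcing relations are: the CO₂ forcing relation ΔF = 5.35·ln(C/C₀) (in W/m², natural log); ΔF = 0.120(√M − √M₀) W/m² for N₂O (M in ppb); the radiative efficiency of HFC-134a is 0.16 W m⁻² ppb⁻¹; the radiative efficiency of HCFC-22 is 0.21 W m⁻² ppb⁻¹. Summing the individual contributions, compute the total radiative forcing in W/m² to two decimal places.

CO₂: 5.35 × ln(433/278) = 5.35 × ln(1.55755) = 5.35 × 0.44311 = 2.3706 W/m².
N₂O: 0.120 × (√322 − √275) = 0.120 × (17.9444 − 16.5831) = 0.120 × 1.3613 = 0.1634 W/m².
HFC-134a: Δ = 128 − 1 = 127 ppt = 0.127 ppb; ΔF = 0.16 × 0.127 = 0.0203 W/m².
HCFC-22: Δ = 163 − 2 = 161 ppt = 0.161 ppb; ΔF = 0.21 × 0.161 = 0.0338 W/m².
Total ΔF = 2.3706 + 0.1634 + 0.0203 + 0.0338 = 2.5881 W/m².

ΔF = 2.59 W/m²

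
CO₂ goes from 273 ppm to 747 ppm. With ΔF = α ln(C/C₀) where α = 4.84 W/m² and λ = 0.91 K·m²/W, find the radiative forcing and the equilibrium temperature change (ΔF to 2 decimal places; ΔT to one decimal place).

ΔF = 4.87 W/m²; ΔT = 4.4 K

CO₂: 4.84 × ln(747/273) = 4.84 × ln(2.73626) = 4.84 × 1.00659 = 4.8719 W/m².
ΔT = λ ΔF = 0.91 × 4.87 = 4.4317 K.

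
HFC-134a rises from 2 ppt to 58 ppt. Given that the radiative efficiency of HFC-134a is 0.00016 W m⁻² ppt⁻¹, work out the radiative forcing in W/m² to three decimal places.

HFC-134a: ΔF = 0.00016 × (58 − 2) = 0.00016 × 56 = 0.0090 W/m².

ΔF = 0.009 W/m²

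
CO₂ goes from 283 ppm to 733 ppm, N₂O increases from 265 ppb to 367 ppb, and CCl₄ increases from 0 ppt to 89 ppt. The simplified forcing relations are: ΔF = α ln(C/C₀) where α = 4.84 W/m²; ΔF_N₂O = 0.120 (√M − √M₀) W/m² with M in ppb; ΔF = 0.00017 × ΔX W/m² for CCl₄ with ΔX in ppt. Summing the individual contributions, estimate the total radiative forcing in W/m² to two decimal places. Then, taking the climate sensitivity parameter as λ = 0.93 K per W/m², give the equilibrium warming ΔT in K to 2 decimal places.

CO₂: 4.84 × ln(733/283) = 4.84 × ln(2.59011) = 4.84 × 0.95170 = 4.6062 W/m².
N₂O: 0.120 × (√367 − √265) = 0.120 × (19.1572 − 16.2788) = 0.120 × 2.8784 = 0.3454 W/m².
CCl₄: ΔF = 0.00017 × (89 − 0) = 0.00017 × 89 = 0.0151 W/m².
Total ΔF = 4.6062 + 0.3454 + 0.0151 = 4.9667 W/m².
ΔT = λ ΔF = 0.93 × 4.97 = 4.6221 K.

ΔF = 4.97 W/m²; ΔT = 4.62 K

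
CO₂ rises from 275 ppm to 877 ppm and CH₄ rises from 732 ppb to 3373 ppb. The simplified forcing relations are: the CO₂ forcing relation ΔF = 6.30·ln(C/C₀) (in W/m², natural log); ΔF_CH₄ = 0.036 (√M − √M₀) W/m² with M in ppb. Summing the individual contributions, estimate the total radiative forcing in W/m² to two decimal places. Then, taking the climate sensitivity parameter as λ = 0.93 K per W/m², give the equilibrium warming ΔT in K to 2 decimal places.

ΔF = 8.42 W/m²; ΔT = 7.83 K

CO₂: 6.30 × ln(877/275) = 6.30 × ln(3.18909) = 6.30 × 1.15974 = 7.3064 W/m².
CH₄: 0.036 × (√3373 − √732) = 0.036 × (58.0775 − 27.0555) = 0.036 × 31.0220 = 1.1168 W/m².
Total ΔF = 7.3064 + 1.1168 = 8.4232 W/m².
ΔT = λ ΔF = 0.93 × 8.42 = 7.8306 K.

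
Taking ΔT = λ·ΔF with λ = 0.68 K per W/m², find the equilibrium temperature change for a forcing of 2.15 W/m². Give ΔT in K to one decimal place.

ΔT = λ ΔF = 0.68 × 2.15 = 1.4620 K.

ΔT = 1.5 K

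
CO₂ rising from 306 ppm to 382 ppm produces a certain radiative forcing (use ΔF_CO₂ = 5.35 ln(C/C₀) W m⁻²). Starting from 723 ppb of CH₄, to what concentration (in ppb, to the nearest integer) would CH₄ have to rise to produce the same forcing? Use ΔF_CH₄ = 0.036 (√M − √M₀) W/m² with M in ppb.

M ≈ 3583 ppb

CO₂ forcing: 5.35 × ln(382/306) = 5.35 × 0.221836 = 1.18682 W/m².
Set 0.036(√M − √723) = 1.18682: √M = 1.18682/0.036 + √723 = 32.9672 + 26.8887 = 59.8559.
M = (59.8559)² = 3582.73 ppb.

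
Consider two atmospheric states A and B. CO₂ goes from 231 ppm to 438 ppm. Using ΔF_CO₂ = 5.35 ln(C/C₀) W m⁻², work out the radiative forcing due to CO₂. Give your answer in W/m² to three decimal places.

CO₂: 5.35 × ln(438/231) = 5.35 × ln(1.89610) = 5.35 × 0.63980 = 3.4229 W/m².

ΔF = 3.423 W/m²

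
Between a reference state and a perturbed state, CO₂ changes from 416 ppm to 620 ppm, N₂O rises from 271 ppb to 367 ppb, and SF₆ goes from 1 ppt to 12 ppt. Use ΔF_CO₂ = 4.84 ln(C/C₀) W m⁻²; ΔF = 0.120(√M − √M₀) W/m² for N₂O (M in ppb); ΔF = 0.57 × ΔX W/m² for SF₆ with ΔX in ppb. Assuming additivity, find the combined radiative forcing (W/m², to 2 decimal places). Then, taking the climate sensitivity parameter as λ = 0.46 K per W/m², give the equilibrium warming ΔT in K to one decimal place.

CO₂: 4.84 × ln(620/416) = 4.84 × ln(1.49038) = 4.84 × 0.39903 = 1.9313 W/m².
N₂O: 0.120 × (√367 − √271) = 0.120 × (19.1572 − 16.4621) = 0.120 × 2.6951 = 0.3234 W/m².
SF₆: Δ = 12 − 1 = 11 ppt = 0.011 ppb; ΔF = 0.57 × 0.011 = 0.0063 W/m².
Total ΔF = 1.9313 + 0.3234 + 0.0063 = 2.2610 W/m².
ΔT = λ ΔF = 0.46 × 2.26 = 1.0396 K.

ΔF = 2.26 W/m²; ΔT = 1.0 K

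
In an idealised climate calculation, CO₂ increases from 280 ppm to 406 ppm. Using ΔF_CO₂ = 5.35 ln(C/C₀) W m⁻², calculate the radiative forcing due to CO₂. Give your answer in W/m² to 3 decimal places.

ΔF = 1.988 W/m²

CO₂ absorption bands are partially saturated, so forcing scales with the logarithm of the concentration ratio.
CO₂: 5.35 × ln(406/280) = 5.35 × ln(1.45000) = 5.35 × 0.37156 = 1.9878 W/m².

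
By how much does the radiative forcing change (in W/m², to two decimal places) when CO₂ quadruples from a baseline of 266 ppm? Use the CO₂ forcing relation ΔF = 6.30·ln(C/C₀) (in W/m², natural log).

Because the forcing depends only on the ratio C/C₀, the initial concentration does not enter.
ΔF = 6.30 × ln(4) = 6.30 × 1.38629 = 8.7336 W/m².

ΔF = 8.73 W/m²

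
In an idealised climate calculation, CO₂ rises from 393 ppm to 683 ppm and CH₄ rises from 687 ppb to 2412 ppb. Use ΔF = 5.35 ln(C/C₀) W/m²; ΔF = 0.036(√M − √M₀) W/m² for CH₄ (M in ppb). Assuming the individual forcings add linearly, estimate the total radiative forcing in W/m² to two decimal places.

ΔF = 3.78 W/m²

CO₂: 5.35 × ln(683/393) = 5.35 × ln(1.73791) = 5.35 × 0.55268 = 2.9568 W/m².
CH₄: 0.036 × (√2412 − √687) = 0.036 × (49.1121 − 26.2107) = 0.036 × 22.9014 = 0.8245 W/m².
Total ΔF = 2.9568 + 0.8245 = 3.7813 W/m².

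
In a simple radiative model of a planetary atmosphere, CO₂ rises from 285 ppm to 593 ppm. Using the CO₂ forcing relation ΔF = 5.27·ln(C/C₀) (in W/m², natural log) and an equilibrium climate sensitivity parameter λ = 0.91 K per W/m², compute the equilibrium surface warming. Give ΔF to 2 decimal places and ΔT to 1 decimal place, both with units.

ΔF = 3.86 W/m²; ΔT = 3.5 K

CO₂: 5.27 × ln(593/285) = 5.27 × ln(2.08070) = 5.27 × 0.73270 = 3.8613 W/m².
ΔT = λ ΔF = 0.91 × 3.86 = 3.5126 K.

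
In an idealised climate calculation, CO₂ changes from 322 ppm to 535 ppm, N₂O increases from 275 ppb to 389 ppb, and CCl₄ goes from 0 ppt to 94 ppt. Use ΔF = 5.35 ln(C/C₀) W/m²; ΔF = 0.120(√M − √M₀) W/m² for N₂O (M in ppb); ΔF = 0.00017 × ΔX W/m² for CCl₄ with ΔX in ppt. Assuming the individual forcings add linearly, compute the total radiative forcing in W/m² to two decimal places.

CO₂: 5.35 × ln(535/322) = 5.35 × ln(1.66149) = 5.35 × 0.50771 = 2.7162 W/m².
N₂O: 0.120 × (√389 − √275) = 0.120 × (19.7231 − 16.5831) = 0.120 × 3.1400 = 0.3768 W/m².
CCl₄: ΔF = 0.00017 × (94 − 0) = 0.00017 × 94 = 0.0160 W/m².
Total ΔF = 2.7162 + 0.3768 + 0.0160 = 3.1090 W/m².

ΔF = 3.11 W/m²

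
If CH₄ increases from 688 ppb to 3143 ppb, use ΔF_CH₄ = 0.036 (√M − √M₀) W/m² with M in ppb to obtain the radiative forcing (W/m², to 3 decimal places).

CH₄: 0.036 × (√3143 − √688) = 0.036 × (56.0625 − 26.2298) = 0.036 × 29.8327 = 1.0740 W/m².

ΔF = 1.074 W/m²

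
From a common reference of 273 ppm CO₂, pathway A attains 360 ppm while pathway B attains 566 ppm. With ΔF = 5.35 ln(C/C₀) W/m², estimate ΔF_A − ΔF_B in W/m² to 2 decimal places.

ΔF_A = 5.35 ln(360/273) = 5.35 × 0.27663 = 1.4800 W/m².
ΔF_B = 5.35 ln(566/273) = 5.35 × 0.72912 = 3.9008 W/m².
Difference: 1.4800 − 3.9008 = -2.4208 W/m².
(Equivalently, ΔF_A − ΔF_B = 5.35 ln(360/566) = 5.35 × -0.45249 = -2.4208 W/m².)

ΔF_A − ΔF_B = -2.42 W/m²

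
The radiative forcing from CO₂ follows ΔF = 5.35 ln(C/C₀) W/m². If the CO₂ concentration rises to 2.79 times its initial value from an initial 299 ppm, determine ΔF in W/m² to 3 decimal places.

ΔF = 5.35 × ln(2.79) = 5.35 × 1.02604 = 5.4893 W/m².

ΔF = 5.489 W/m²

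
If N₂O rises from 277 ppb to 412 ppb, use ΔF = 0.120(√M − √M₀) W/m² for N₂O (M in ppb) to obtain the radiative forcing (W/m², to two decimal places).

N₂O: 0.120 × (√412 − √277) = 0.120 × (20.2978 − 16.6433) = 0.120 × 3.6545 = 0.4385 W/m².

ΔF = 0.44 W/m²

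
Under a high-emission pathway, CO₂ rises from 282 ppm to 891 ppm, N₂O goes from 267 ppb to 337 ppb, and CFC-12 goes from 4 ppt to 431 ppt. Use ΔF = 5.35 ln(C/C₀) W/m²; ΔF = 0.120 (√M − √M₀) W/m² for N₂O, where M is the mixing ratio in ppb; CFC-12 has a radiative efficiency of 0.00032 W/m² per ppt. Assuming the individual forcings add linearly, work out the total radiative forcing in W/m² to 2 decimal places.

ΔF = 6.53 W/m²

CO₂: 5.35 × ln(891/282) = 5.35 × ln(3.15957) = 5.35 × 1.15044 = 6.1549 W/m².
N₂O: 0.120 × (√337 − √267) = 0.120 × (18.3576 − 16.3401) = 0.120 × 2.0175 = 0.2421 W/m².
CFC-12: ΔF = 0.00032 × (431 − 4) = 0.00032 × 427 = 0.1366 W/m².
Total ΔF = 6.1549 + 0.2421 + 0.1366 = 6.5336 W/m².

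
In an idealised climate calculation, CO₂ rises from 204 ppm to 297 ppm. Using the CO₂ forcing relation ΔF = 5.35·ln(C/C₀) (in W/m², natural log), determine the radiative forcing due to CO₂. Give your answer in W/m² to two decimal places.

CO₂: 5.35 × ln(297/204) = 5.35 × ln(1.45588) = 5.35 × 0.37561 = 2.0095 W/m².

ΔF = 2.01 W/m²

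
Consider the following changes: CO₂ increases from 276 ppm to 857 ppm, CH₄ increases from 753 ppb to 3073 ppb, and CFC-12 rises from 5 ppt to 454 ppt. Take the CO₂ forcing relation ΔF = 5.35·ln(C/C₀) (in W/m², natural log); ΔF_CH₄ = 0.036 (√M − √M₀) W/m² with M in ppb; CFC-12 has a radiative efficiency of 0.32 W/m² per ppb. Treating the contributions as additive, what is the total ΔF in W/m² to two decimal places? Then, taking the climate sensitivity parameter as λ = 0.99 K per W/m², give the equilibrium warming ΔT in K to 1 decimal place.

CO₂: 5.35 × ln(857/276) = 5.35 × ln(3.10507) = 5.35 × 1.13304 = 6.0618 W/m².
CH₄: 0.036 × (√3073 − √753) = 0.036 × (55.4346 − 27.4408) = 0.036 × 27.9938 = 1.0078 W/m².
CFC-12: Δ = 454 − 5 = 449 ppt = 0.449 ppb; ΔF = 0.32 × 0.449 = 0.1437 W/m².
Total ΔF = 6.0618 + 1.0078 + 0.1437 = 7.2133 W/m².
ΔT = λ ΔF = 0.99 × 7.21 = 7.1379 K.

ΔF = 7.21 W/m²; ΔT = 7.1 K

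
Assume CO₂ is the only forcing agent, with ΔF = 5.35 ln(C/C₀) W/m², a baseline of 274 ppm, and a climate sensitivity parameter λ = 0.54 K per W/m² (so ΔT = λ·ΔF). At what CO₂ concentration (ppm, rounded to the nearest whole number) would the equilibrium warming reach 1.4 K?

Required forcing: ΔF = ΔT/λ = 1.4/0.54 = 2.5926 W/m².
Then ln(C/274) = ΔF/5.35 = 2.5926/5.35 = 0.48460.
So C = 274 × e^0.48460 = 274 × 1.62353 = 444.85 ppm.

C ≈ 445 ppm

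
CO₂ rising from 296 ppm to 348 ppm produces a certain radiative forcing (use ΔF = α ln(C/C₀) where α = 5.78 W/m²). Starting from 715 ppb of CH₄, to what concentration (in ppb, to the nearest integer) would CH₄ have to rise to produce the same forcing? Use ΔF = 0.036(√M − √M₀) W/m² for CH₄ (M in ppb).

CO₂ forcing: 5.78 × ln(348/296) = 5.78 × 0.161843 = 0.93545 W/m².
Set 0.036(√M − √715) = 0.93545: √M = 0.93545/0.036 + √715 = 25.9847 + 26.7395 = 52.7242.
M = (52.7242)² = 2779.84 ppb.

M ≈ 2780 ppb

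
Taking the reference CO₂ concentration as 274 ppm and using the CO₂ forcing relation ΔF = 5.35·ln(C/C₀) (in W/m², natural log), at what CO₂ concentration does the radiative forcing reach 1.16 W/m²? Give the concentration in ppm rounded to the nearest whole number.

Set 5.35 ln(C/274) = 1.16, so ln(C/274) = 1.16/5.35 = 0.21682.
Then C/274 = e^0.21682 = 1.24212, giving C = 274 × 1.24212 = 340.34 ppm.

C ≈ 340 ppm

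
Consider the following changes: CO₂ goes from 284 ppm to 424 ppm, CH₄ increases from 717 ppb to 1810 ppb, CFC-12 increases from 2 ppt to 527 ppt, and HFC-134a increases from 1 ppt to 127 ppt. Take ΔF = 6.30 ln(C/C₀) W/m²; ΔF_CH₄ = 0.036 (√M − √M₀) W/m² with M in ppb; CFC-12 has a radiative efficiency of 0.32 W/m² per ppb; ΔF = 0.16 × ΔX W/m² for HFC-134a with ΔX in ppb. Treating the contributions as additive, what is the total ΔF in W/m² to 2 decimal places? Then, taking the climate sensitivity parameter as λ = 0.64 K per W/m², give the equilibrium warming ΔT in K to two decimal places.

CO₂: 6.30 × ln(424/284) = 6.30 × ln(1.49296) = 6.30 × 0.40076 = 2.5248 W/m².
CH₄: 0.036 × (√1810 − √717) = 0.036 × (42.5441 − 26.7769) = 0.036 × 15.7672 = 0.5676 W/m².
CFC-12: Δ = 527 − 2 = 525 ppt = 0.525 ppb; ΔF = 0.32 × 0.525 = 0.1680 W/m².
HFC-134a: Δ = 127 − 1 = 126 ppt = 0.126 ppb; ΔF = 0.16 × 0.126 = 0.0202 W/m².
Total ΔF = 2.5248 + 0.5676 + 0.1680 + 0.0202 = 3.2806 W/m².
ΔT = λ ΔF = 0.64 × 3.28 = 2.0992 K.

ΔF = 3.28 W/m²; ΔT = 2.10 K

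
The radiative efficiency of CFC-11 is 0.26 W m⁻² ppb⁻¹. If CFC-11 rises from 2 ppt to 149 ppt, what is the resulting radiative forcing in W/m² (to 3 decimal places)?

CFC-11: Δ = 149 − 2 = 147 ppt = 0.147 ppb; ΔF = 0.26 × 0.147 = 0.0382 W/m².

ΔF = 0.038 W/m²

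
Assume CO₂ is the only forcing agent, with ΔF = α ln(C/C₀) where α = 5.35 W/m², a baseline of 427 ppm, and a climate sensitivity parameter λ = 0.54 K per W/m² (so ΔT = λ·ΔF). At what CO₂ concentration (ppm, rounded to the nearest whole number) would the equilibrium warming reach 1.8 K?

C ≈ 796 ppm

Required forcing: ΔF = ΔT/λ = 1.8/0.54 = 3.3333 W/m².
Then ln(C/427) = ΔF/5.35 = 3.3333/5.35 = 0.62305.
So C = 427 × e^0.62305 = 427 × 1.86461 = 796.19 ppm.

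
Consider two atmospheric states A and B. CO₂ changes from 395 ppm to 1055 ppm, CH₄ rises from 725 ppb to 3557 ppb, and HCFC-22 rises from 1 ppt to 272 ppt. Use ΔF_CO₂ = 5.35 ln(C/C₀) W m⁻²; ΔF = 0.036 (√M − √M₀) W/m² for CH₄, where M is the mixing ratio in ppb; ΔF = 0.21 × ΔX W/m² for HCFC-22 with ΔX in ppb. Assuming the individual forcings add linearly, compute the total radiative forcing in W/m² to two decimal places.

ΔF = 6.49 W/m²

CO₂: 5.35 × ln(1055/395) = 5.35 × ln(2.67089) = 5.35 × 0.98241 = 5.2559 W/m².
CH₄: 0.036 × (√3557 − √725) = 0.036 × (59.6406 − 26.9258) = 0.036 × 32.7148 = 1.1777 W/m².
HCFC-22: Δ = 272 − 1 = 271 ppt = 0.271 ppb; ΔF = 0.21 × 0.271 = 0.0569 W/m².
Total ΔF = 5.2559 + 1.1777 + 0.0569 = 6.4905 W/m².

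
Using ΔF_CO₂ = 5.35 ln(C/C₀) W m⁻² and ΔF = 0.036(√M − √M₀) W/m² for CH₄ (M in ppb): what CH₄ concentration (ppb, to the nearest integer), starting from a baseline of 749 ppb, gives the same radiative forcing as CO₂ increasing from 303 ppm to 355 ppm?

CO₂ forcing: 5.35 × ln(355/303) = 5.35 × 0.158385 = 0.84736 W/m².
Set 0.036(√M − √749) = 0.84736: √M = 0.84736/0.036 + √749 = 23.5378 + 27.3679 = 50.9057.
M = (50.9057)² = 2591.39 ppb.

M ≈ 2591 ppb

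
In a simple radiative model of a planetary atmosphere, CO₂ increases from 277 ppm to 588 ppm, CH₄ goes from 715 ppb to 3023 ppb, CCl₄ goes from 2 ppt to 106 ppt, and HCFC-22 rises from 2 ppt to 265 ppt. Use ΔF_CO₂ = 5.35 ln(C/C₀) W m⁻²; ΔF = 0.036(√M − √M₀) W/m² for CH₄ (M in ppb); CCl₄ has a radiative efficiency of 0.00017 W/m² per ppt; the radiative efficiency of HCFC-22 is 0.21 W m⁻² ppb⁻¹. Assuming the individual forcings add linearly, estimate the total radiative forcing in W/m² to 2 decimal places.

ΔF = 5.12 W/m²

CO₂: 5.35 × ln(588/277) = 5.35 × ln(2.12274) = 5.35 × 0.75271 = 4.0270 W/m².
CH₄: 0.036 × (√3023 − √715) = 0.036 × (54.9818 − 26.7395) = 0.036 × 28.2423 = 1.0167 W/m².
CCl₄: ΔF = 0.00017 × (106 − 2) = 0.00017 × 104 = 0.0177 W/m².
HCFC-22: Δ = 265 − 2 = 263 ppt = 0.263 ppb; ΔF = 0.21 × 0.263 = 0.0552 W/m².
Total ΔF = 4.0270 + 1.0167 + 0.0177 + 0.0552 = 5.1166 W/m².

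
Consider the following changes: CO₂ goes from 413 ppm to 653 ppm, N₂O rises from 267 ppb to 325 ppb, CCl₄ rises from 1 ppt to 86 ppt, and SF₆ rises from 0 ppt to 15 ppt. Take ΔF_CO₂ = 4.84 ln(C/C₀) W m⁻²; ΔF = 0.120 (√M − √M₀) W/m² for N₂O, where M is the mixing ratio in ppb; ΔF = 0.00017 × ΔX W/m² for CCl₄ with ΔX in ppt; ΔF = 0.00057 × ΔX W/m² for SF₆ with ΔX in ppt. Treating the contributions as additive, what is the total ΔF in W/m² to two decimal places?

ΔF = 2.44 W/m²

CO₂: 4.84 × ln(653/413) = 4.84 × ln(1.58111) = 4.84 × 0.45813 = 2.2173 W/m².
N₂O: 0.120 × (√325 − √267) = 0.120 × (18.0278 − 16.3401) = 0.120 × 1.6877 = 0.2025 W/m².
CCl₄: ΔF = 0.00017 × (86 − 1) = 0.00017 × 85 = 0.0145 W/m².
SF₆: ΔF = 0.00057 × (15 − 0) = 0.00057 × 15 = 0.0086 W/m².
Total ΔF = 2.2173 + 0.2025 + 0.0145 + 0.0086 = 2.4429 W/m².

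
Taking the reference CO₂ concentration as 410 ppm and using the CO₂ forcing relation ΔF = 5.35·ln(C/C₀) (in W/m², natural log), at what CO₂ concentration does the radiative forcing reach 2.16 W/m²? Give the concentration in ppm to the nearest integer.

C ≈ 614 ppm

Set 5.35 ln(C/410) = 2.16, so ln(C/410) = 2.16/5.35 = 0.40374.
Then C/410 = e^0.40374 = 1.49741, giving C = 410 × 1.49741 = 613.94 ppm.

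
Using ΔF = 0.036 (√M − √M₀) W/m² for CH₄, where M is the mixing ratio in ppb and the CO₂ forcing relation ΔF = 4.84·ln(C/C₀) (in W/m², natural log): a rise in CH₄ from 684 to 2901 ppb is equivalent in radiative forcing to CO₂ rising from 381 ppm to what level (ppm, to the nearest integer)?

CH₄ forcing: 0.036 × (√2901 − √684) = 0.036 × (53.8609 − 26.1534) = 0.036 × 27.7075 = 0.99747 W/m².
Set 4.84 ln(C/381) = 0.99747: ln(C/381) = 0.99747/4.84 = 0.20609, so C = 381 × e^0.20609 = 381 × 1.22886 = 468.20 ppm.

C ≈ 468 ppm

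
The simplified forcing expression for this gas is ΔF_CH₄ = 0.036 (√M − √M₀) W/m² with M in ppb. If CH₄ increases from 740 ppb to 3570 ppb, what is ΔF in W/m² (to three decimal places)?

ΔF = 1.172 W/m²

CH₄: 0.036 × (√3570 − √740) = 0.036 × (59.7495 − 27.2029) = 0.036 × 32.5466 = 1.1717 W/m².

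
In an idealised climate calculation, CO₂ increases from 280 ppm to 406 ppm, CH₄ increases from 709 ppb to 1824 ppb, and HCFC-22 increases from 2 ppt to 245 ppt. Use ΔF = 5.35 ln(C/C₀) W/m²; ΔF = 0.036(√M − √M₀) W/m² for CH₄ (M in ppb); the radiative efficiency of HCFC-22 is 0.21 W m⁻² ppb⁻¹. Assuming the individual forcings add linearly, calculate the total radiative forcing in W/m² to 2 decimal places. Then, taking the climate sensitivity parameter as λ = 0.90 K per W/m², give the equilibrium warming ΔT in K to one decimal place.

CO₂: 5.35 × ln(406/280) = 5.35 × ln(1.45000) = 5.35 × 0.37156 = 1.9878 W/m².
CH₄: 0.036 × (√1824 − √709) = 0.036 × (42.7083 − 26.6271) = 0.036 × 16.0812 = 0.5789 W/m².
HCFC-22: Δ = 245 − 2 = 243 ppt = 0.243 ppb; ΔF = 0.21 × 0.243 = 0.0510 W/m².
Total ΔF = 1.9878 + 0.5789 + 0.0510 = 2.6177 W/m².
ΔT = λ ΔF = 0.90 × 2.62 = 2.3580 K.

ΔF = 2.62 W/m²; ΔT = 2.4 K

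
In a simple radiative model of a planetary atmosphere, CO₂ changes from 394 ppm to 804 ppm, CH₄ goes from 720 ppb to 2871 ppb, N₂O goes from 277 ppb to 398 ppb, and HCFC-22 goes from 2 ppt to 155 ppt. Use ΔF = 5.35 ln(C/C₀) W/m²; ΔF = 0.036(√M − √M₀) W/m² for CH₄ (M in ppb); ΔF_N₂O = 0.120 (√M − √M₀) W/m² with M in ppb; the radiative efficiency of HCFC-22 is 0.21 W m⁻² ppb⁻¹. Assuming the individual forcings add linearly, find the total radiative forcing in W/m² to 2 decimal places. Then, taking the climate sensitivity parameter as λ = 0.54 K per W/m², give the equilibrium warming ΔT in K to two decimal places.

ΔF = 5.21 W/m²; ΔT = 2.81 K

CO₂: 5.35 × ln(804/394) = 5.35 × ln(2.04061) = 5.35 × 0.71325 = 3.8159 W/m².
CH₄: 0.036 × (√2871 − √720) = 0.036 × (53.5817 − 26.8328) = 0.036 × 26.7489 = 0.9630 W/m².
N₂O: 0.120 × (√398 − √277) = 0.120 × (19.9499 − 16.6433) = 0.120 × 3.3066 = 0.3968 W/m².
HCFC-22: Δ = 155 − 2 = 153 ppt = 0.153 ppb; ΔF = 0.21 × 0.153 = 0.0321 W/m².
Total ΔF = 3.8159 + 0.9630 + 0.3968 + 0.0321 = 5.2078 W/m².
ΔT = λ ΔF = 0.54 × 5.21 = 2.8134 K.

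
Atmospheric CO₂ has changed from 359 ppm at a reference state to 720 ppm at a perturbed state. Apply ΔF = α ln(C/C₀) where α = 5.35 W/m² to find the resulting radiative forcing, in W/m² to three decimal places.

ΔF = 3.723 W/m²

CO₂: 5.35 × ln(720/359) = 5.35 × ln(2.00557) = 5.35 × 0.69593 = 3.7232 W/m².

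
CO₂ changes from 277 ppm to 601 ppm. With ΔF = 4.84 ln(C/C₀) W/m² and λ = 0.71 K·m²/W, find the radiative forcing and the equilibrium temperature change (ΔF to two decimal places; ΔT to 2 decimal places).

ΔF = 3.75 W/m²; ΔT = 2.66 K

CO₂: 4.84 × ln(601/277) = 4.84 × ln(2.16968) = 4.84 × 0.77458 = 3.7490 W/m².
ΔT = λ ΔF = 0.71 × 3.75 = 2.6625 K.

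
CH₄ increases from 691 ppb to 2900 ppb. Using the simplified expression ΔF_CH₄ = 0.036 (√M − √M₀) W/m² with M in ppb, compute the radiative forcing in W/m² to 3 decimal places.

ΔF = 0.992 W/m²

CH₄: 0.036 × (√2900 − √691) = 0.036 × (53.8516 − 26.2869) = 0.036 × 27.5647 = 0.9923 W/m².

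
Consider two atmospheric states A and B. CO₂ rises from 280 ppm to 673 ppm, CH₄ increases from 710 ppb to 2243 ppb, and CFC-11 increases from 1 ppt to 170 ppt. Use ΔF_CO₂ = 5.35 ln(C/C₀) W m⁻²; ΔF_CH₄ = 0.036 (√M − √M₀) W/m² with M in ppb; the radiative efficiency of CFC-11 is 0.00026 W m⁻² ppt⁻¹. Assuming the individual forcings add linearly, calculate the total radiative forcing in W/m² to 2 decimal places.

CO₂: 5.35 × ln(673/280) = 5.35 × ln(2.40357) = 5.35 × 0.87696 = 4.6917 W/m².
CH₄: 0.036 × (√2243 − √710) = 0.036 × (47.3603 − 26.6458) = 0.036 × 20.7145 = 0.7457 W/m².
CFC-11: ΔF = 0.00026 × (170 − 1) = 0.00026 × 169 = 0.0439 W/m².
Total ΔF = 4.6917 + 0.7457 + 0.0439 = 5.4813 W/m².

ΔF = 5.48 W/m²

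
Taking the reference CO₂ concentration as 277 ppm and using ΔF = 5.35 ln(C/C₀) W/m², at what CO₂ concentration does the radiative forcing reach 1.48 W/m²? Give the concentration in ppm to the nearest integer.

C ≈ 365 ppm

Set 5.35 ln(C/277) = 1.48, so ln(C/277) = 1.48/5.35 = 0.27664.
Then C/277 = e^0.27664 = 1.31869, giving C = 277 × 1.31869 = 365.28 ppm.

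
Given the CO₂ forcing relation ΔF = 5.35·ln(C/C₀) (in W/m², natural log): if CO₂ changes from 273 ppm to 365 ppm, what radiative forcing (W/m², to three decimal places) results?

ΔF = 1.554 W/m²

CO₂: 5.35 × ln(365/273) = 5.35 × ln(1.33700) = 5.35 × 0.29043 = 1.5538 W/m².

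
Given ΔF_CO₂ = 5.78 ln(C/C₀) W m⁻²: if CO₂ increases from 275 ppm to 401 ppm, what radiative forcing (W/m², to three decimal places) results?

ΔF = 2.180 W/m²

CO₂: 5.78 × ln(401/275) = 5.78 × ln(1.45818) = 5.78 × 0.37719 = 2.1802 W/m².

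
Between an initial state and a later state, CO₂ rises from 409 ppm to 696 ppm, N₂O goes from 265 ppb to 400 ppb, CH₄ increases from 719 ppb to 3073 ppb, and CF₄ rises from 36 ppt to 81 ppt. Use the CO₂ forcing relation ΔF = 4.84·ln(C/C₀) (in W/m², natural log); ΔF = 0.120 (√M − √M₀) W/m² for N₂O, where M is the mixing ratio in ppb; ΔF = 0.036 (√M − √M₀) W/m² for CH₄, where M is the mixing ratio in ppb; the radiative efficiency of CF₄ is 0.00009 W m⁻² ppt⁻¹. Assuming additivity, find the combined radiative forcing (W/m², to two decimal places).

ΔF = 4.05 W/m²

CO₂: 4.84 × ln(696/409) = 4.84 × ln(1.70171) = 4.84 × 0.53163 = 2.5731 W/m².
N₂O: 0.120 × (√400 − √265) = 0.120 × (20.0000 − 16.2788) = 0.120 × 3.7212 = 0.4465 W/m².
CH₄: 0.036 × (√3073 − √719) = 0.036 × (55.4346 − 26.8142) = 0.036 × 28.6204 = 1.0303 W/m².
CF₄: ΔF = 0.00009 × (81 − 36) = 0.00009 × 45 = 0.0041 W/m².
Total ΔF = 2.5731 + 0.4465 + 1.0303 + 0.0041 = 4.0540 W/m².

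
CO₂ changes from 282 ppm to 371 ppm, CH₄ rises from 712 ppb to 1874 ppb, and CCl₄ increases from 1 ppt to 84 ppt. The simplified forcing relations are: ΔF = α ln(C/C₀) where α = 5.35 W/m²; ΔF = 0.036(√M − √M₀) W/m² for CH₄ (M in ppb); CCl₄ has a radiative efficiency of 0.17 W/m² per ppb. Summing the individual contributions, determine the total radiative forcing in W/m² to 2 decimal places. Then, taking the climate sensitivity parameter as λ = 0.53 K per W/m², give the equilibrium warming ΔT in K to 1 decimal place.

CO₂: 5.35 × ln(371/282) = 5.35 × ln(1.31560) = 5.35 × 0.27429 = 1.4675 W/m².
CH₄: 0.036 × (√1874 − √712) = 0.036 × (43.2897 − 26.6833) = 0.036 × 16.6064 = 0.5978 W/m².
CCl₄: Δ = 84 − 1 = 83 ppt = 0.083 ppb; ΔF = 0.17 × 0.083 = 0.0141 W/m².
Total ΔF = 1.4675 + 0.5978 + 0.0141 = 2.0794 W/m².
ΔT = λ ΔF = 0.53 × 2.08 = 1.1024 K.

ΔF = 2.08 W/m²; ΔT = 1.1 K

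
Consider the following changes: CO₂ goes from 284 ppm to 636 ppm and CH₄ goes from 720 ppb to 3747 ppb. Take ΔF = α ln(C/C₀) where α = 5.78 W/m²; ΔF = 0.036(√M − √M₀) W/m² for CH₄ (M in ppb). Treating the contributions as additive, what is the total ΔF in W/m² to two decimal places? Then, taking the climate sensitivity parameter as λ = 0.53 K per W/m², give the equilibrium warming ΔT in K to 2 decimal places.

CO₂: 5.78 × ln(636/284) = 5.78 × ln(2.23944) = 5.78 × 0.80623 = 4.6600 W/m².
CH₄: 0.036 × (√3747 − √720) = 0.036 × (61.2127 − 26.8328) = 0.036 × 34.3799 = 1.2377 W/m².
Total ΔF = 4.6600 + 1.2377 = 5.8977 W/m².
ΔT = λ ΔF = 0.53 × 5.90 = 3.1270 K.

ΔF = 5.90 W/m²; ΔT = 3.13 K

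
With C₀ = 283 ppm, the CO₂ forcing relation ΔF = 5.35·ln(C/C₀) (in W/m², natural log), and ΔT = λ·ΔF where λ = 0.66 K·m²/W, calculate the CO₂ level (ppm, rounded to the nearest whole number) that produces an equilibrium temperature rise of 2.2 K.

Required forcing: ΔF = ΔT/λ = 2.2/0.66 = 3.3333 W/m².
Then ln(C/283) = ΔF/5.35 = 3.3333/5.35 = 0.62305.
So C = 283 × e^0.62305 = 283 × 1.86461 = 527.68 ppm.

C ≈ 528 ppm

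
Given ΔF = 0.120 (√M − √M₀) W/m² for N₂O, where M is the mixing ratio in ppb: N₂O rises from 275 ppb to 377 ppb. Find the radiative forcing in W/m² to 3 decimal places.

N₂O: 0.120 × (√377 − √275) = 0.120 × (19.4165 − 16.5831) = 0.120 × 2.8334 = 0.3400 W/m².

ΔF = 0.340 W/m²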